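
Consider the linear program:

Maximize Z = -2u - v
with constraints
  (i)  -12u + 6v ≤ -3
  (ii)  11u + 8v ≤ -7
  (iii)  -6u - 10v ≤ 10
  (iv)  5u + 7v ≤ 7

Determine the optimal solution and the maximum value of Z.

u = -5/26, v = -23/26, maximum Z = 33/26

Corner points and Z = -2u - v:
  (-1/9, -13/18) → Z = 17/18
  (-5/26, -23/26) → Z = 33/26
  (5/31, -34/31) → Z = 24/31

The binding constraints are -12u + 6v = -3 and -6u - 10v = 10.
Solving simultaneously gives u = -5/26, v = -23/26.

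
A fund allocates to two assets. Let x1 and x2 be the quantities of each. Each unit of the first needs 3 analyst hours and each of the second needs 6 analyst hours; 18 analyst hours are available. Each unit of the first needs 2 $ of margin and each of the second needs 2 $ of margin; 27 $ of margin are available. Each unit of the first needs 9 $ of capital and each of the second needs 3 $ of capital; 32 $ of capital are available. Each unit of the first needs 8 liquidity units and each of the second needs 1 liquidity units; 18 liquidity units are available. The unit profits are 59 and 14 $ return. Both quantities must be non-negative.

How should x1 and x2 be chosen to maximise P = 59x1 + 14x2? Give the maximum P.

Corner points and P = 59x1 + 14x2:
  (0, 0) → P = 0
  (0, 3) → P = 42
  (9/4, 0) → P = 531/4
  (2, 2) → P = 146

The optimum lies where 3x1 + 6x2 = 18 and 8x1 + x2 = 18.
Solving simultaneously gives x1 = 2, x2 = 2.

x1 = 2, x2 = 2, maximum P = 146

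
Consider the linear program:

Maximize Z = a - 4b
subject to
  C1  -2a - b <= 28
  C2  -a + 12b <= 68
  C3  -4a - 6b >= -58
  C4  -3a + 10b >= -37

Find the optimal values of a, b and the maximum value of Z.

Vertices and Z = a - 4b:
  (-404/25, 108/25) → Z = -836/25
  (-243/23, -158/23) → Z = 389/23
  (16/3, 55/9) → Z = -172/9
  (401/29, 13/29) → Z = 349/29

At the optimal vertex, -2a - b = 28 and -3a + 10b = -37.
Solving simultaneously gives a = -243/23, b = -158/23.

a = -243/23, b = -158/23, maximum Z = 389/23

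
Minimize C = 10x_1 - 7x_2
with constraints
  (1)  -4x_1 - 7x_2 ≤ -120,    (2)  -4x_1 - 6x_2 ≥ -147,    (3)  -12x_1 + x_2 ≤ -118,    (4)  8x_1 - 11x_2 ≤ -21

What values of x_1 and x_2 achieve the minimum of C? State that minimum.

x_1 = 45/4, x_2 = 17, minimum C = -13/2

Corner points and C = 10x_1 - 7x_2:
  (43/4, 11) → C = 61/2
  (1173/100, 261/25) → C = 2211/50
  (45/4, 17) → C = -13/2
  (1491/92, 315/23) → C = 3045/46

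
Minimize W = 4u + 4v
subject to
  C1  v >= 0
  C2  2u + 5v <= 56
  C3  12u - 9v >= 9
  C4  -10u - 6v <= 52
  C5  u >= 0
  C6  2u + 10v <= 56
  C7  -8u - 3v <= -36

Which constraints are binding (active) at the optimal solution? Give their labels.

C1 and C7

Feasible corners and W = 4u + 4v:
  (28, 0) → W = 112
  (9/2, 0) → W = 18
  (99/23, 109/23) → W = 832/23
  (13/4, 10/3) → W = 79/3

The minimum is at (9/2, 0). Substituting into each constraint, equality holds for C1 and C7; the remaining constraints have slack.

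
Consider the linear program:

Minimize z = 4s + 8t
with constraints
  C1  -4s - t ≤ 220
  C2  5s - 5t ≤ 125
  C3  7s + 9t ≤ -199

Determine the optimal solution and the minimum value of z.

s = -39, t = -64, minimum z = -668

Vertices and z = 4s + 8t:
  (-39, -64) → z = -668
  (-1781/29, 744/29) → z = -1172/29
  (13/8, -187/8) → z = -361/2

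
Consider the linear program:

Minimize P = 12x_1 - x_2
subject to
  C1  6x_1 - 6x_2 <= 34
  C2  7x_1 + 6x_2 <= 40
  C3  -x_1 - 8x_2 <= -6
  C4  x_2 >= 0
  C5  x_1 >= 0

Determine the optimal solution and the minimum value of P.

Extreme points and P = 12x_1 - x_2:
  (142/25, 1/25) → P = 1703/25
  (0, 20/3) → P = -20/3
  (0, 3/4) → P = -3/4

The binding constraints are 7x_1 + 6x_2 = 40 and x_1 = 0.
Solving simultaneously gives x_1 = 0, x_2 = 20/3.

x_1 = 0, x_2 = 20/3, minimum P = -20/3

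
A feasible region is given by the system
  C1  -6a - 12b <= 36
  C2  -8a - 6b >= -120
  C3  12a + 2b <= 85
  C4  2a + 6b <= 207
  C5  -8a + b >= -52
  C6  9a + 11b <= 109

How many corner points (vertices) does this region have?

5

Of the 15 pairwise boundary intersections, those satisfying every inequality are:
  (-225, 219/2)
  (98/17, -100/17)
  (27/4, 2)
  (239/38, 181/38)
  (-1623/32, 1645/32)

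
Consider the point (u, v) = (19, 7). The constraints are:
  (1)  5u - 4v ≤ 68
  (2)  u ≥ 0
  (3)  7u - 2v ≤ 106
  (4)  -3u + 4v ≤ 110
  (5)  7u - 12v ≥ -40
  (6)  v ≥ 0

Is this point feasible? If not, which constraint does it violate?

Constraint (3): 7u - 2v = 119, which is not ≤ 106. All other constraints are satisfied.

not feasible — violates (3)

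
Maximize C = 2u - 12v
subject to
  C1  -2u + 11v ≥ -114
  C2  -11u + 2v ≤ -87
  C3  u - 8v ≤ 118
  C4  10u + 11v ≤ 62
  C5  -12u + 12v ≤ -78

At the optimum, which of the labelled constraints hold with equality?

C1 and C2

Extreme points and C = 2u - 12v:
  (81/13, -120/13) → C = 1602/13
  (44/3, -254/33) → C = 4016/33
  (23/3, -4/3) → C = 94/3

The maximum is at (81/13, -120/13). Substituting into each constraint, equality holds for C1 and C2; the remaining constraints have slack.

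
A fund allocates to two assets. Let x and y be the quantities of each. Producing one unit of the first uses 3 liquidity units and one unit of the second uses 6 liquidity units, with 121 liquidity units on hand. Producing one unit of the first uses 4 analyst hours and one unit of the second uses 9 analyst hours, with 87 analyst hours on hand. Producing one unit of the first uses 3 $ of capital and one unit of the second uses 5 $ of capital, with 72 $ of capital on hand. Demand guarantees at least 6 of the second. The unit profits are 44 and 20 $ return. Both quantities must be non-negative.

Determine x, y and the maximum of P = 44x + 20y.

x = 33/4, y = 6, maximum P = 483

Vertices and P = 44x + 20y:
  (0, 29/3) → P = 580/3
  (0, 6) → P = 120
  (33/4, 6) → P = 483

The binding constraints are 4x + 9y = 87 and y = 6.
Solving simultaneously gives x = 33/4, y = 6.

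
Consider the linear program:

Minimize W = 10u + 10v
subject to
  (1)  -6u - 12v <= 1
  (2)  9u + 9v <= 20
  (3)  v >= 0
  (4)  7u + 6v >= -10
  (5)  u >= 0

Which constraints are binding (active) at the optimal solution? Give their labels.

(3) and (5)

Vertices and W = 10u + 10v:
  (20/9, 0) → W = 200/9
  (0, 20/9) → W = 200/9
  (0, 0) → W = 0

The minimum is at (0, 0). Substituting into each constraint, equality holds for (3) and (5); the remaining constraints have slack.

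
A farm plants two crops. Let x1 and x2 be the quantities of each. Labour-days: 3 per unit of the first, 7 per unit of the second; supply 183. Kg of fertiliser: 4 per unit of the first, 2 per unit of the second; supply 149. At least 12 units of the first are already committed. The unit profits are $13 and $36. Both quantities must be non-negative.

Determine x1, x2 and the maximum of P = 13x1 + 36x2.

x1 = 12, x2 = 21, maximum P = 912

At the optimal vertex, 3x1 + 7x2 = 183 and x1 = 12.
Solving simultaneously gives x1 = 12, x2 = 21.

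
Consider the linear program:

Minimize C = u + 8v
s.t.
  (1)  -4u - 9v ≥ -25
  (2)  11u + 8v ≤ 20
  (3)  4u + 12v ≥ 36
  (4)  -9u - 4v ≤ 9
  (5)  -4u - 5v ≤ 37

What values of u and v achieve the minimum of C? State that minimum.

u = -2, v = 11/3, minimum C = 82/3

Corner points and C = u + 8v:
  (-2, 11/3) → C = 82/3
  (-181/65, 261/65) → C = 1907/65
  (-63/23, 90/23) → C = 657/23

The binding constraints are -4u - 9v = -25 and 4u + 12v = 36.
Solving simultaneously gives u = -2, v = 11/3.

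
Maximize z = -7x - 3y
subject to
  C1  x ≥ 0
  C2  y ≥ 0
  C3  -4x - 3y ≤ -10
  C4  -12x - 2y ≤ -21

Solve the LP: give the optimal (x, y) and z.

Feasible corners and z = -7x - 3y:
  (0, 21/2) → z = -63/2
  (5/2, 0) → z = -35/2
  (43/28, 9/7) → z = -409/28
The feasible region is unbounded (it extends along (0, 1), (1, 0)), but z strictly decreases along every unbounded feasible direction, so there is no improving ray and the maximum is attained at a vertex.

The optimum lies where -4x - 3y = -10 and -12x - 2y = -21.
Solving simultaneously gives x = 43/28, y = 9/7.

x = 43/28, y = 9/7, maximum z = -409/28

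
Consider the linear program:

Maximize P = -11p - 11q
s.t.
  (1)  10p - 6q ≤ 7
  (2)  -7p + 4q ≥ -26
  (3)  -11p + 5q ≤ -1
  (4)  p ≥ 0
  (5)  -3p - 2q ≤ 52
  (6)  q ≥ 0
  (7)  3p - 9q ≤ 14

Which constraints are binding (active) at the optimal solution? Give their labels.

(3) and (6)

Extreme points and P = -11p - 11q:
  (64, 211/2) → P = -3729/2
  (7/10, 0) → P = -77/10
  (1/11, 0) → P = -1
The feasible region is unbounded (it extends along (5, 11), (4, 7)), but P strictly decreases along every unbounded feasible direction, so there is no improving ray and the maximum is attained at a vertex.

The maximum is at (1/11, 0). Substituting into each constraint, equality holds for (3) and (6); the remaining constraints have slack.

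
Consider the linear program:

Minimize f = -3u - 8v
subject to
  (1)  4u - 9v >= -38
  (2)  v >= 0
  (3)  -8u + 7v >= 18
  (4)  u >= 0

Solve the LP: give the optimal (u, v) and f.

Corner points and f = -3u - 8v:
  (26/11, 58/11) → f = -542/11
  (0, 38/9) → f = -304/9
  (0, 18/7) → f = -144/7

The optimum lies where 4u - 9v = -38 and -8u + 7v = 18.
Solving simultaneously gives u = 26/11, v = 58/11.

u = 26/11, v = 58/11, minimum f = -542/11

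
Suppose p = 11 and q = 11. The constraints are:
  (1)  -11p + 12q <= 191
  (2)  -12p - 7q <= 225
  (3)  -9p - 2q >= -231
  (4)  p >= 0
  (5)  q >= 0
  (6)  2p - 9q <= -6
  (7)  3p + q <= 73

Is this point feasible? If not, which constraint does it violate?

(1): 11 ≤ 191 ✓
(2): -209 ≤ 225 ✓
(3): -121 ≥ -231 ✓
(4): 11 ≥ 0 ✓
(5): 11 ≥ 0 ✓
(6): -77 ≤ -6 ✓
(7): 44 ≤ 73 ✓

feasible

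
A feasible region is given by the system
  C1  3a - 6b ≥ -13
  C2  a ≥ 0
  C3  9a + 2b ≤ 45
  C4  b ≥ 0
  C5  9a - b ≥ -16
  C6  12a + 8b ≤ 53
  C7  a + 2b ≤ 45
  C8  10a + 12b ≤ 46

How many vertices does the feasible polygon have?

Intersecting each pair of boundary lines and keeping only the points that satisfy every inequality leaves:
  (0, 13/6)
  (5/4, 67/24)
  (0, 0)
  (53/12, 0)
  (67/16, 11/32)

5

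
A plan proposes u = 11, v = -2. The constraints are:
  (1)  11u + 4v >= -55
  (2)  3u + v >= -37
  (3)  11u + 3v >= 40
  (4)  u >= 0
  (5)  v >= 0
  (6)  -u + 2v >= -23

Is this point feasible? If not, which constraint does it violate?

Constraint (5): v = -2, which is not ≥ 0. All other constraints are satisfied.

not feasible — violates (5)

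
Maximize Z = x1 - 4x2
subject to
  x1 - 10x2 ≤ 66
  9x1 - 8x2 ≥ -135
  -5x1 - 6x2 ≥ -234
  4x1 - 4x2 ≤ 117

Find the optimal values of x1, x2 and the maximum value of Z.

Corner points and Z = x1 - 4x2:
  (-939/41, -729/82) → Z = 519/41
  (151/6, -49/12) → Z = 83/2
  (531/47, 2781/94) → Z = -5031/47
  (819/22, 351/44) → Z = 117/22

x1 = 151/6, x2 = -49/12, maximum Z = 83/2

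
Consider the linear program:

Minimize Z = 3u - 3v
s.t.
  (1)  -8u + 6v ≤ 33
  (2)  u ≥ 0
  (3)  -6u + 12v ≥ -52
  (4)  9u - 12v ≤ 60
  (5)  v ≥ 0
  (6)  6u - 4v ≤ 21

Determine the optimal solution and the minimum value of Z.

u = 129/2, v = 183/2, minimum Z = -81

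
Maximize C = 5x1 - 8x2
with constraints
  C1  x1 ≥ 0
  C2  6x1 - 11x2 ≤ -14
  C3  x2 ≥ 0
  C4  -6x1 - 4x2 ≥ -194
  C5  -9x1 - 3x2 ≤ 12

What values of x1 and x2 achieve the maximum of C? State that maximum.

Corner points and C = 5x1 - 8x2:
  (0, 14/11) → C = -112/11
  (0, 97/2) → C = -388
  (1039/45, 208/15) → C = 203/45

The binding constraints are 6x1 - 11x2 = -14 and -6x1 - 4x2 = -194.
Solving simultaneously gives x1 = 1039/45, x2 = 208/15.

x1 = 1039/45, x2 = 208/15, maximum C = 203/45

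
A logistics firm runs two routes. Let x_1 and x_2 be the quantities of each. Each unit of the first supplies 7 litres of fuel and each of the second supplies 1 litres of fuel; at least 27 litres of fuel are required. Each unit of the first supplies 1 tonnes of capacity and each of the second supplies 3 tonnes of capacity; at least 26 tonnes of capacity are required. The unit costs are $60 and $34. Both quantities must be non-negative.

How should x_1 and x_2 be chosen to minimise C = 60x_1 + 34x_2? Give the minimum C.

Extreme points and C = 60x_1 + 34x_2:
  (0, 27) → C = 918
  (26, 0) → C = 1560
  (11/4, 31/4) → C = 857/2
The feasible region is unbounded (it extends along (0, 1), (1, 0)), but C strictly increases along every unbounded feasible direction, so there is no improving ray and the minimum is attained at a vertex.

At the optimal vertex, 7x_1 + x_2 = 27 and x_1 + 3x_2 = 26.
Solving simultaneously gives x_1 = 11/4, x_2 = 31/4.

x_1 = 11/4, x_2 = 31/4, minimum C = 857/2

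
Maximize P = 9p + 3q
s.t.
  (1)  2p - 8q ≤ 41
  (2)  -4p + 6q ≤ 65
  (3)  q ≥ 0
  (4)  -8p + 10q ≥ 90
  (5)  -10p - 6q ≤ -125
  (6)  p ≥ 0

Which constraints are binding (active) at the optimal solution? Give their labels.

(2) and (4)

Feasible corners and P = 9p + 3q:
  (55/4, 20) → P = 735/4
  (30/7, 575/42) → P = 1115/14
  (355/74, 475/37) → P = 6045/74

The maximum is at (55/4, 20). Substituting into each constraint, equality holds for (2) and (4); the remaining constraints have slack.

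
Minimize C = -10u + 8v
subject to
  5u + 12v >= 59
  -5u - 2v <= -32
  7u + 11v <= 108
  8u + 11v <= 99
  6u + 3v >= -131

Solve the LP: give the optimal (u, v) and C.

u = 539/41, v = -23/41, minimum C = -5574/41

Feasible corners and C = -10u + 8v:
  (133/25, 27/10) → C = -158/5
  (539/41, -23/41) → C = -5574/41
  (154/39, 239/39) → C = 124/13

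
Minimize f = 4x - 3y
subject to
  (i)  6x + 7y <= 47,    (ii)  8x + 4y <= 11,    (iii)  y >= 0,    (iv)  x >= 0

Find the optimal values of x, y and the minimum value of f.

Feasible corners and f = 4x - 3y:
  (11/8, 0) → f = 11/2
  (0, 11/4) → f = -33/4
  (0, 0) → f = 0

At the optimal vertex, 8x + 4y = 11 and x = 0.
Solving simultaneously gives x = 0, y = 11/4.

x = 0, y = 11/4, minimum f = -33/4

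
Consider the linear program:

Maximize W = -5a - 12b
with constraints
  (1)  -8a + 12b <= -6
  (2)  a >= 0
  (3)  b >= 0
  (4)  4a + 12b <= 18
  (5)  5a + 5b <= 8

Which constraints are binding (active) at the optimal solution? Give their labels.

Feasible corners and W = -5a - 12b:
  (3/4, 0) → W = -15/4
  (63/50, 17/50) → W = -519/50
  (8/5, 0) → W = -8

The maximum is at (3/4, 0). Substituting into each constraint, equality holds for (1) and (3); the remaining constraints have slack.

(1) and (3)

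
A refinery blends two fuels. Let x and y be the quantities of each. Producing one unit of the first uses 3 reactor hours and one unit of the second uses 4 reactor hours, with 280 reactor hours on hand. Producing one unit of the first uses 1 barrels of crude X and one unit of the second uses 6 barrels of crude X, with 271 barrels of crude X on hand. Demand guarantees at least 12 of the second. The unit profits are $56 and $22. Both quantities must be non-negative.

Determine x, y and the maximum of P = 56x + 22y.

Extreme points and P = 56x + 22y:
  (0, 271/6) → P = 2981/3
  (0, 12) → P = 264
  (298/7, 533/14) → P = 22551/7
  (232/3, 12) → P = 13784/3

The optimum lies where 3x + 4y = 280 and y = 12.
Solving simultaneously gives x = 232/3, y = 12.

x = 232/3, y = 12, maximum P = 13784/3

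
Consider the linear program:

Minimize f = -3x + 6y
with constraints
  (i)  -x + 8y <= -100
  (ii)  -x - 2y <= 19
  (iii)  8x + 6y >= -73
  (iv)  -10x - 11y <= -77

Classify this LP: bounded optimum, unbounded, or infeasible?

unbounded

From the feasible point (132/7, -71/7), moving in the direction (2, -1) keeps every constraint satisfied while f decreases without bound.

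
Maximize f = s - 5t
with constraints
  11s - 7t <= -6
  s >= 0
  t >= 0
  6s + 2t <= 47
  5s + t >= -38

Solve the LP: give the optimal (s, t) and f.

s = 0, t = 6/7, maximum f = -30/7

Corner points and f = s - 5t:
  (0, 6/7) → f = -30/7
  (317/64, 553/64) → f = -153/4
  (0, 47/2) → f = -235/2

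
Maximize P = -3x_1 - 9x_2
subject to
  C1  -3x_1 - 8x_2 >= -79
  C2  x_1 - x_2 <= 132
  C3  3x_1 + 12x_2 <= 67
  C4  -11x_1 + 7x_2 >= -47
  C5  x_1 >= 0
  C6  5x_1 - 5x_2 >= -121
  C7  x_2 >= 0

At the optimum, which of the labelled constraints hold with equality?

C5 and C7

Corner points and P = -3x_1 - 9x_2:
  (1033/153, 596/153) → P = -2821/51
  (0, 67/12) → P = -201/4
  (47/11, 0) → P = -141/11
  (0, 0) → P = 0

The maximum is at (0, 0). Substituting into each constraint, equality holds for C5 and C7; the remaining constraints have slack.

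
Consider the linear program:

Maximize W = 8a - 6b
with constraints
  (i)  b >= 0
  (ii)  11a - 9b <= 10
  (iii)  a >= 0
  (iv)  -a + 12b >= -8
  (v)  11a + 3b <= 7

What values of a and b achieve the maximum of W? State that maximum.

a = 7/11, b = 0, maximum W = 56/11

Extreme points and W = 8a - 6b:
  (0, 0) → W = 0
  (7/11, 0) → W = 56/11
  (0, 7/3) → W = -14

The optimum lies where b = 0 and 11a + 3b = 7.
Solving simultaneously gives a = 7/11, b = 0.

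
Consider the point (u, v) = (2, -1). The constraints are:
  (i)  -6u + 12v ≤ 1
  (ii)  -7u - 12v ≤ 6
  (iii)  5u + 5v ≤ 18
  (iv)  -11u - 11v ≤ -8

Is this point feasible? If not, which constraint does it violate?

(i): -24 ≤ 1 ✓
(ii): -2 ≤ 6 ✓
(iii): 5 ≤ 18 ✓
(iv): -11 ≤ -8 ✓

feasible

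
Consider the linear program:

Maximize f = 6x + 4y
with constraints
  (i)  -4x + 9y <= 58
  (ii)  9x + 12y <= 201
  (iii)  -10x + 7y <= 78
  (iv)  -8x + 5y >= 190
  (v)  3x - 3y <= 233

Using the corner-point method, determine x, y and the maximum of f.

x = -470/3, y = -638/3, maximum f = -5372/3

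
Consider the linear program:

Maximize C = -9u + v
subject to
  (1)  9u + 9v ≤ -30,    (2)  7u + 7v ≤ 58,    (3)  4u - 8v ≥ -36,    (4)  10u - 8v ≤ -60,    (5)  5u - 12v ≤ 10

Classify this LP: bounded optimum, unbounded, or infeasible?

Extreme points and C = -9u + v:
  (-47/9, 17/9) → C = 440/9
  (-130/27, 40/27) → C = 1210/27
  (-64, -55/2) → C = 1097/2
  (-10, -5) → C = 85
The feasible region has finitely many vertices and no improving ray; the maximum is 1097/2 at (-64, -55/2).

bounded optimum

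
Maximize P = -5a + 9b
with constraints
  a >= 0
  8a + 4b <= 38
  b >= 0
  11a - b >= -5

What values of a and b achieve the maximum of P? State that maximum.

Feasible corners and P = -5a + 9b:
  (0, 0) → P = 0
  (0, 5) → P = 45
  (19/4, 0) → P = -95/4
  (9/26, 229/26) → P = 1008/13

a = 9/26, b = 229/26, maximum P = 1008/13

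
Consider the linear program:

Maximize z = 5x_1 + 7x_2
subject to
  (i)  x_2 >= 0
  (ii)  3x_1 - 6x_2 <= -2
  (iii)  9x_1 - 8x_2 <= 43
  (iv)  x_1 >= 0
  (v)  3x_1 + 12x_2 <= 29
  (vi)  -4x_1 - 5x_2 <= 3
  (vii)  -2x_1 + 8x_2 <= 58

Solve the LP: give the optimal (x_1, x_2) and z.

x_1 = 25/9, x_2 = 31/18, maximum z = 467/18

Feasible corners and z = 5x_1 + 7x_2:
  (0, 1/3) → z = 7/3
  (25/9, 31/18) → z = 467/18
  (0, 29/12) → z = 203/12

The optimum lies where 3x_1 - 6x_2 = -2 and 3x_1 + 12x_2 = 29.
Solving simultaneously gives x_1 = 25/9, x_2 = 31/18.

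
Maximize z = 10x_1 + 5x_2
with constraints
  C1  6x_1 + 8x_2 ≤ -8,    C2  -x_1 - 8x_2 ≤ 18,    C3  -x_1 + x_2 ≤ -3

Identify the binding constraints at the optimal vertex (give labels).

Corner points and z = 10x_1 + 5x_2:
  (2, -5/2) → z = 15/2
  (8/7, -13/7) → z = 15/7
  (2/3, -7/3) → z = -5

The maximum is at (2, -5/2). Substituting into each constraint, equality holds for C1 and C2; the remaining constraints have slack.

C1 and C2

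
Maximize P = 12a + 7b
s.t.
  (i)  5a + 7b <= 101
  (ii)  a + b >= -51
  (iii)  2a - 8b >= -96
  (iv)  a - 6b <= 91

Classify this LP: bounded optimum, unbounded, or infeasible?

bounded optimum

Vertices and P = 12a + 7b:
  (68/27, 341/27) → P = 3203/27
  (1243/37, -354/37) → P = 12438/37
  (-252/5, -3/5) → P = -609
  (-215/7, -142/7) → P = -3574/7
The feasible region has finitely many vertices and no improving ray; the maximum is 12438/37 at (1243/37, -354/37).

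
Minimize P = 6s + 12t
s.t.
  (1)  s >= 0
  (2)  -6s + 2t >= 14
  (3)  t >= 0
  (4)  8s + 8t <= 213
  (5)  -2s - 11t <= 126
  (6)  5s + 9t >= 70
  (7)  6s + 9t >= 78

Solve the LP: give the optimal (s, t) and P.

Feasible corners and P = 6s + 12t:
  (0, 213/8) → P = 639/2
  (0, 26/3) → P = 104
  (157/32, 695/32) → P = 4641/16
  (5/11, 92/11) → P = 1134/11

The binding constraints are -6s + 2t = 14 and 6s + 9t = 78.
Solving simultaneously gives s = 5/11, t = 92/11.

s = 5/11, t = 92/11, minimum P = 1134/11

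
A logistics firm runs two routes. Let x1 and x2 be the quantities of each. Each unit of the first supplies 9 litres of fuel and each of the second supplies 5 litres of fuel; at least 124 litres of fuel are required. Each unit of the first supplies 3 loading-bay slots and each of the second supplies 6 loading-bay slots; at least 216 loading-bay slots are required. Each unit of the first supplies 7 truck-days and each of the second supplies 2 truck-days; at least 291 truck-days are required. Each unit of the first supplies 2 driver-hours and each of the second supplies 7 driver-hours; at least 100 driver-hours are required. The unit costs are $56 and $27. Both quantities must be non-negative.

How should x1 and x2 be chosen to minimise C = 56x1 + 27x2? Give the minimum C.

x1 = 73/2, x2 = 71/4, minimum C = 10093/4

The feasible region is unbounded (it extends along (0, 1), (1, 0)), but C strictly increases along every unbounded feasible direction, so there is no improving ray and the minimum is attained at a vertex.

The optimum lies where 3x1 + 6x2 = 216 and 7x1 + 2x2 = 291.
Solving simultaneously gives x1 = 73/2, x2 = 71/4.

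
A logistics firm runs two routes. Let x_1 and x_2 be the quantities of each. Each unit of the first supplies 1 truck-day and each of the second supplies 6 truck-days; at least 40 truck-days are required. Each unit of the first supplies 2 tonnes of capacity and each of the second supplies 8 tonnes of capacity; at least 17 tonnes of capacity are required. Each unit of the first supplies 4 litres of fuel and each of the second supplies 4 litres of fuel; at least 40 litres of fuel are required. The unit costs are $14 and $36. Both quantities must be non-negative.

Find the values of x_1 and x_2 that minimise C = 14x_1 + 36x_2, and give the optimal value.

x_1 = 4, x_2 = 6, minimum C = 272

Vertices and C = 14x_1 + 36x_2:
  (0, 10) → C = 360
  (40, 0) → C = 560
  (4, 6) → C = 272
The feasible region is unbounded (it extends along (0, 1), (1, 0)), but C strictly increases along every unbounded feasible direction, so there is no improving ray and the minimum is attained at a vertex.

At the optimal vertex, x_1 + 6x_2 = 40 and 4x_1 + 4x_2 = 40.
Solving simultaneously gives x_1 = 4, x_2 = 6.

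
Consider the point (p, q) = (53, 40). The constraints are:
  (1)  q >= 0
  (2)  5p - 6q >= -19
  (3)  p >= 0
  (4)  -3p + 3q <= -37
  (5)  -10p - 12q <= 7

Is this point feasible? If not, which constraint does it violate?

(1): 40 ≥ 0 ✓
(2): 25 ≥ -19 ✓
(3): 53 ≥ 0 ✓
(4): -39 ≤ -37 ✓
(5): -1010 ≤ 7 ✓

feasible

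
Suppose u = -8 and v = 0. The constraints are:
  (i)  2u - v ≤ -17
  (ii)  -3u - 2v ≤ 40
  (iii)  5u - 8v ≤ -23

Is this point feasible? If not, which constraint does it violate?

Constraint (i): 2u - v = -16, which is not ≤ -17. All other constraints are satisfied.

not feasible — violates (i)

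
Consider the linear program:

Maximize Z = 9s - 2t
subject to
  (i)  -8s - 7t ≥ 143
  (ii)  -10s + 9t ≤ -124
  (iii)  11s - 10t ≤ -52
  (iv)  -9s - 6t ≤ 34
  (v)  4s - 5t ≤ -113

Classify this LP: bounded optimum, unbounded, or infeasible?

The boundaries -10s + 9t = -124 and 11s - 10t = -52 meet at (1708, 1884), but that point violates -8s - 7t ≥ 143. Every candidate vertex is excluded by some other constraint, so the feasible region is empty.

infeasible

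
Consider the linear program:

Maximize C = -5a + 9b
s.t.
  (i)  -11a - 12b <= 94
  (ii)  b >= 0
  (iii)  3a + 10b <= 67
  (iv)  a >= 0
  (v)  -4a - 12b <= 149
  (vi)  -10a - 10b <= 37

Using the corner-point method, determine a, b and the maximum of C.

a = 0, b = 67/10, maximum C = 603/10

Feasible corners and C = -5a + 9b:
  (67/3, 0) → C = -335/3
  (0, 0) → C = 0
  (0, 67/10) → C = 603/10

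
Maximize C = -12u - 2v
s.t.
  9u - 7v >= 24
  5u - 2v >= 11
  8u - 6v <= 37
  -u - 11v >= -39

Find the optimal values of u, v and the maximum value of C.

u = -4/7, v = -97/14, maximum C = 145/7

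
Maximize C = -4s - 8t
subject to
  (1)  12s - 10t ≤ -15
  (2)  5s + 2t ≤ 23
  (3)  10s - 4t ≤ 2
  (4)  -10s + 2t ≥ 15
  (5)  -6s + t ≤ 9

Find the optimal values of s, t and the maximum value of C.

s = -3/2, t = 0, maximum C = 6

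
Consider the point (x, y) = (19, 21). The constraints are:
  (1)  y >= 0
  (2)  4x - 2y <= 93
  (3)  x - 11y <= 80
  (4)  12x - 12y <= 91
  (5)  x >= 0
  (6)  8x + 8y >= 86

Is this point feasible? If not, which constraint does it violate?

(1): 21 ≥ 0 ✓
(2): 34 ≤ 93 ✓
(3): -212 ≤ 80 ✓
(4): -24 ≤ 91 ✓
(5): 19 ≥ 0 ✓
(6): 320 ≥ 86 ✓

feasible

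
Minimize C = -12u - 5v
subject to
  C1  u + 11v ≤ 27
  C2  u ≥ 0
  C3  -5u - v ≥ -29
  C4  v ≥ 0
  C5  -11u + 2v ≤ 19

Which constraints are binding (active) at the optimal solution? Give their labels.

C1 and C3

Corner points and C = -12u - 5v:
  (0, 27/11) → C = -135/11
  (146/27, 53/27) → C = -2017/27
  (0, 0) → C = 0
  (29/5, 0) → C = -348/5

The minimum is at (146/27, 53/27). Substituting into each constraint, equality holds for C1 and C3; the remaining constraints have slack.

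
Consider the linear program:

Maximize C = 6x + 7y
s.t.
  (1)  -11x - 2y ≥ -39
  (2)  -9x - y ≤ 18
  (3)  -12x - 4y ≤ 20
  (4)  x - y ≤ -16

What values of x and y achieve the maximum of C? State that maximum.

Extreme points and C = 6x + 7y:
  (-75/7, 549/7) → C = 3393/7
  (7/13, 215/13) → C = 119
  (-17/5, 63/5) → C = 339/5

The binding constraints are -11x - 2y = -39 and -9x - y = 18.
Solving simultaneously gives x = -75/7, y = 549/7.

x = -75/7, y = 549/7, maximum C = 3393/7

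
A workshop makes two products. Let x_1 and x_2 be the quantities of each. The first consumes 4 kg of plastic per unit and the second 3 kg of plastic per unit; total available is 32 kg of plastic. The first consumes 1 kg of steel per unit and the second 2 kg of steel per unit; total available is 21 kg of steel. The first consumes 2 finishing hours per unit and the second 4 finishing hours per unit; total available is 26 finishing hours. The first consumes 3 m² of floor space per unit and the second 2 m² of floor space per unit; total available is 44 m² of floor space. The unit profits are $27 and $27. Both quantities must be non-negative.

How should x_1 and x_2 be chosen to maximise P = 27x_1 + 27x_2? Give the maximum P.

x_1 = 5, x_2 = 4, maximum P = 243

Corner points and P = 27x_1 + 27x_2:
  (0, 0) → P = 0
  (0, 13/2) → P = 351/2
  (8, 0) → P = 216
  (5, 4) → P = 243

The binding constraints are 4x_1 + 3x_2 = 32 and 2x_1 + 4x_2 = 26.
Solving simultaneously gives x_1 = 5, x_2 = 4.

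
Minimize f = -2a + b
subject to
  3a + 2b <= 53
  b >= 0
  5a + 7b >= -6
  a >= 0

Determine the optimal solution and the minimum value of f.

Corner points and f = -2a + b:
  (53/3, 0) → f = -106/3
  (0, 53/2) → f = 53/2
  (0, 0) → f = 0

The optimum lies where 3a + 2b = 53 and b = 0.
Solving simultaneously gives a = 53/3, b = 0.

a = 53/3, b = 0, minimum f = -106/3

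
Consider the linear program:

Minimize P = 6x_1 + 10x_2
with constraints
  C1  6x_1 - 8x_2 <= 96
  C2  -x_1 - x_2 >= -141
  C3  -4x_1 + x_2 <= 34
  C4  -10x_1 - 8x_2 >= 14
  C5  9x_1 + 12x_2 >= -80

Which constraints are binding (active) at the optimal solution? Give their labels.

C1 and C5

Feasible corners and P = 6x_1 + 10x_2:
  (41/8, -261/32) → P = -813/16
  (32/9, -28/3) → P = -72
  (-143/21, 142/21) → P = 562/21
  (-488/57, -14/57) → P = -3068/57

The minimum is at (32/9, -28/3). Substituting into each constraint, equality holds for C1 and C5; the remaining constraints have slack.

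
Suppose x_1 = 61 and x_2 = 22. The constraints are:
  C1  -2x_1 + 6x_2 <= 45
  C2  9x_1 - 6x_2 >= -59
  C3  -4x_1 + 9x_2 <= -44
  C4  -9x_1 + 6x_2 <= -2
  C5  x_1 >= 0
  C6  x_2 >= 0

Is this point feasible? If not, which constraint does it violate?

C1: 10 ≤ 45 ✓
C2: 417 ≥ -59 ✓
C3: -46 ≤ -44 ✓
C4: -417 ≤ -2 ✓
C5: 61 ≥ 0 ✓
C6: 22 ≥ 0 ✓

feasible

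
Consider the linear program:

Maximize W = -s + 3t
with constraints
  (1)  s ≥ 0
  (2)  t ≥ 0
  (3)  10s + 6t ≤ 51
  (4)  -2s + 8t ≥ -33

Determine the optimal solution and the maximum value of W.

Corner points and W = -s + 3t:
  (0, 0) → W = 0
  (0, 17/2) → W = 51/2
  (51/10, 0) → W = -51/10

s = 0, t = 17/2, maximum W = 51/2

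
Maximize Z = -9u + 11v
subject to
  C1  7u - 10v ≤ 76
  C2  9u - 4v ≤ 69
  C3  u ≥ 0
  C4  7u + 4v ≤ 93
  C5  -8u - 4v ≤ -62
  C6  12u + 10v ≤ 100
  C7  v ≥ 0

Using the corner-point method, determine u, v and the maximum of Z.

u = 55/8, v = 7/4, maximum Z = -341/8

Extreme points and Z = -9u + 11v:
  (131/17, 3/34) → Z = -2325/34
  (545/69, 12/23) → Z = -1503/23
  (55/8, 7/4) → Z = -341/8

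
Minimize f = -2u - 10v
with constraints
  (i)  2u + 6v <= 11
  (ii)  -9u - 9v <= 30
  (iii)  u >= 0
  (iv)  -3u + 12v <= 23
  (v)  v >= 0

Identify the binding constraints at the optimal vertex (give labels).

Feasible corners and f = -2u - 10v:
  (0, 11/6) → f = -55/3
  (11/2, 0) → f = -11
  (0, 0) → f = 0

The minimum is at (0, 11/6). Substituting into each constraint, equality holds for (i) and (iii); the remaining constraints have slack.

(i) and (iii)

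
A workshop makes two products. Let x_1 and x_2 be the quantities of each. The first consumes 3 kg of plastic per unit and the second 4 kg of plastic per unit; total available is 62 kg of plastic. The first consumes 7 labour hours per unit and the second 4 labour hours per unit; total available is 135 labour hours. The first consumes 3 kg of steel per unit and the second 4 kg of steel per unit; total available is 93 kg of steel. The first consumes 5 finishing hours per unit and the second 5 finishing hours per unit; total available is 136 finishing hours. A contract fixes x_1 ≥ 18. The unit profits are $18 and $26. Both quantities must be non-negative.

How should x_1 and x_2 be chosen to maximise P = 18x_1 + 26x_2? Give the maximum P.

x_1 = 18, x_2 = 2, maximum P = 376

Corner points and P = 18x_1 + 26x_2:
  (135/7, 0) → P = 2430/7
  (18, 0) → P = 324
  (73/4, 29/16) → P = 3005/8
  (18, 2) → P = 376

The optimum lies where 3x_1 + 4x_2 = 62 and x_1 = 18.
Solving simultaneously gives x_1 = 18, x_2 = 2.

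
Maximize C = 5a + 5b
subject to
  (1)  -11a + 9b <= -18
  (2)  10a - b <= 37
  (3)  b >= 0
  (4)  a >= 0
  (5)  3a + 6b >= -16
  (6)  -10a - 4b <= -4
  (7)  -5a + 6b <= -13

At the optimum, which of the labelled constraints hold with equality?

(2) and (7)

Corner points and C = 5a + 5b:
  (37/10, 0) → C = 37/2
  (19/5, 1) → C = 24
  (13/5, 0) → C = 13

The maximum is at (19/5, 1). Substituting into each constraint, equality holds for (2) and (7); the remaining constraints have slack.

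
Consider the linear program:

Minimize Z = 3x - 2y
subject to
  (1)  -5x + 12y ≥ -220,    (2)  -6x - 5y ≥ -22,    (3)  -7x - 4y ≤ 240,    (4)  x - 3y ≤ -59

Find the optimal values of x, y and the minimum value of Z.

Feasible corners and Z = 3x - 2y:
  (-1288/11, 1594/11) → Z = -7052/11
  (-229/23, 376/23) → Z = -1439/23
  (-956/25, 173/25) → Z = -3214/25

x = -1288/11, y = 1594/11, minimum Z = -7052/11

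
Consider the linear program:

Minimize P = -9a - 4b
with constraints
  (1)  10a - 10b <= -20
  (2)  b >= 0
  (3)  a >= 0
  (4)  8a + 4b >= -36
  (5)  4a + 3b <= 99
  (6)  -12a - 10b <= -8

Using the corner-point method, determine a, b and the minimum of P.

a = 93/7, b = 107/7, minimum P = -1265/7

Feasible corners and P = -9a - 4b:
  (0, 2) → P = -8
  (93/7, 107/7) → P = -1265/7
  (0, 33) → P = -132

At the optimal vertex, 10a - 10b = -20 and 4a + 3b = 99.
Solving simultaneously gives a = 93/7, b = 107/7.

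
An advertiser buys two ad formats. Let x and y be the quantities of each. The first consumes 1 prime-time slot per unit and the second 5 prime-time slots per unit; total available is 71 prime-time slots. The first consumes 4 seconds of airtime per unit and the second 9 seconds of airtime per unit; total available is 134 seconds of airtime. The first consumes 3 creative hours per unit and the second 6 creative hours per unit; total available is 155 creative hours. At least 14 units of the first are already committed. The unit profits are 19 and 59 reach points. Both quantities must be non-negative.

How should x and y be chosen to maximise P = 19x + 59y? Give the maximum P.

Feasible corners and P = 19x + 59y:
  (67/2, 0) → P = 1273/2
  (14, 0) → P = 266
  (14, 26/3) → P = 2332/3

The binding constraints are 4x + 9y = 134 and x = 14.
Solving simultaneously gives x = 14, y = 26/3.

x = 14, y = 26/3, maximum P = 2332/3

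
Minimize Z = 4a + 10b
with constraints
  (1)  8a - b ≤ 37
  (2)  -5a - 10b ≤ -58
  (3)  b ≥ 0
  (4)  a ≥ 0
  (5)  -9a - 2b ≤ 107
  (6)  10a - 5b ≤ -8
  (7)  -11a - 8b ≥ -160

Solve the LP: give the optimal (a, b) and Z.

a = 42/25, b = 124/25, minimum Z = 1408/25

Vertices and Z = 4a + 10b:
  (0, 29/5) → Z = 58
  (42/25, 124/25) → Z = 1408/25
  (0, 20) → Z = 200
  (736/135, 1688/135) → Z = 6608/45

At the optimal vertex, -5a - 10b = -58 and 10a - 5b = -8.
Solving simultaneously gives a = 42/25, b = 124/25.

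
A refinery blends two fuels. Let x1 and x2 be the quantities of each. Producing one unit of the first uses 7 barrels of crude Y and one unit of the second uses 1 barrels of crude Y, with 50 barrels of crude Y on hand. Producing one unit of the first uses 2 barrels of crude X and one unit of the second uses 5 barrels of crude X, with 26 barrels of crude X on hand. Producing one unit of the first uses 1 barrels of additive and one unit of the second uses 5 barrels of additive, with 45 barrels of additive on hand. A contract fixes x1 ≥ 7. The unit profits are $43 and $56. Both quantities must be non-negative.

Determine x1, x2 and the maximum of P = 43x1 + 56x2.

Corner points and P = 43x1 + 56x2:
  (50/7, 0) → P = 2150/7
  (7, 0) → P = 301
  (7, 1) → P = 357

The binding constraints are 7x1 + x2 = 50 and x1 = 7.
Solving simultaneously gives x1 = 7, x2 = 1.

x1 = 7, x2 = 1, maximum P = 357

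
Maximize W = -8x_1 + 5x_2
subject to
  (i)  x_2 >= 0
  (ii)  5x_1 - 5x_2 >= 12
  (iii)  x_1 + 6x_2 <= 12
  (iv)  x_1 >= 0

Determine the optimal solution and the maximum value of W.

x_1 = 12/5, x_2 = 0, maximum W = -96/5

Vertices and W = -8x_1 + 5x_2:
  (12/5, 0) → W = -96/5
  (12, 0) → W = -96
  (132/35, 48/35) → W = -816/35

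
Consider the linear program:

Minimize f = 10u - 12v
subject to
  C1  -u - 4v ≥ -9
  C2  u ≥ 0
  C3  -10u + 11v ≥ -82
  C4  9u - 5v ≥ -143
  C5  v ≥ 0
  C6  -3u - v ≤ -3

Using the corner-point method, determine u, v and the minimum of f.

u = 3/11, v = 24/11, minimum f = -258/11

The binding constraints are -u - 4v = -9 and -3u - v = -3.
Solving simultaneously gives u = 3/11, v = 24/11.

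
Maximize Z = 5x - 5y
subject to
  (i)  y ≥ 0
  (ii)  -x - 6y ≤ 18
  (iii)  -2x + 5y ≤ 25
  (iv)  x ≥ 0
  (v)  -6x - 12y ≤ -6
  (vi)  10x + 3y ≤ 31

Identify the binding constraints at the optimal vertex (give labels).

Corner points and Z = 5x - 5y:
  (1, 0) → Z = 5
  (31/10, 0) → Z = 31/2
  (0, 5) → Z = -25
  (10/7, 39/7) → Z = -145/7
  (0, 1/2) → Z = -5/2

The maximum is at (31/10, 0). Substituting into each constraint, equality holds for (i) and (vi); the remaining constraints have slack.

(i) and (vi)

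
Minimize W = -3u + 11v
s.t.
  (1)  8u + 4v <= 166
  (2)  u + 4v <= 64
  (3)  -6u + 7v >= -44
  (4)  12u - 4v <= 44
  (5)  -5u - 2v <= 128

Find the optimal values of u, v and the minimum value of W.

Feasible corners and W = -3u + 11v:
  (108/13, 181/13) → W = 1667/13
  (-320/9, 224/9) → W = 3424/9
  (11/5, -22/5) → W = -55
  (-808/47, -988/47) → W = -8444/47

The optimum lies where -6u + 7v = -44 and -5u - 2v = 128.
Solving simultaneously gives u = -808/47, v = -988/47.

u = -808/47, v = -988/47, minimum W = -8444/47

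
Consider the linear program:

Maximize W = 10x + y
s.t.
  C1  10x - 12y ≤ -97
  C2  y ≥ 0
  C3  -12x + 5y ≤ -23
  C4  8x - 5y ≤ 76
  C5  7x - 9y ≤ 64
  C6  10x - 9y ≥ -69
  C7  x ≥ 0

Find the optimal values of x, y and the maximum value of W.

x = 1029/22, y = 656/11, maximum W = 5801/11

The optimum lies where 8x - 5y = 76 and 10x - 9y = -69.
Solving simultaneously gives x = 1029/22, y = 656/11.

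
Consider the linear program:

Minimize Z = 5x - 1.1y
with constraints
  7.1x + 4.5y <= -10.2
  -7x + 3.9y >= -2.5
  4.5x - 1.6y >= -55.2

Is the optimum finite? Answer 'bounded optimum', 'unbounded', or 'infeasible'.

Corner points and Z = 5x - 1.1y:
  (-951/1973, -8915/5919) → Z = -8917/11838
  (-26472/3161, 34602/3161) → Z = -852111/15805
  (-21928/635, -7953/127) → Z = -131797/1270
The feasible region has finitely many vertices and no improving ray; the minimum is -131797/1270 at (-21928/635, -7953/127).

bounded optimum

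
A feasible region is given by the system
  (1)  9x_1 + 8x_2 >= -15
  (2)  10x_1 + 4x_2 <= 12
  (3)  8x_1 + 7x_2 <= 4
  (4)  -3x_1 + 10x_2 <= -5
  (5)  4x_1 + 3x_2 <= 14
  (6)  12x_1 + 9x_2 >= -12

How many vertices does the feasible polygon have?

5

Intersecting each pair of boundary lines and keeping only the points that satisfy every inequality leaves:
  (39/11, -129/22)
  (13/5, -24/5)
  (34/19, -28/19)
  (75/101, -28/101)
  (-25/49, -32/49)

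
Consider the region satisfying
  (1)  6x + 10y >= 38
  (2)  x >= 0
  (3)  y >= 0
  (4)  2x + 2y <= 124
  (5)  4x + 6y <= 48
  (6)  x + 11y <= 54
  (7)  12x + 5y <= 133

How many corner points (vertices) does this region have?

6

Of the 21 pairwise boundary intersections, those satisfying every inequality are:
  (0, 19/5)
  (19/3, 0)
  (0, 54/11)
  (133/12, 0)
  (102/19, 84/19)
  (279/26, 11/13)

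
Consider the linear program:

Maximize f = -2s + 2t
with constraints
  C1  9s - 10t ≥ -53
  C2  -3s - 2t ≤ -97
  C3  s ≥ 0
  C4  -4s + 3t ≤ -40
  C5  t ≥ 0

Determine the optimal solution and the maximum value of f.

Vertices and f = -2s + 2t:
  (43, 44) → f = 2
  (371/17, 268/17) → f = -206/17
  (97/3, 0) → f = -194/3
The feasible region is unbounded (it extends along (1, 0), (10, 9)), but f strictly decreases along every unbounded feasible direction, so there is no improving ray and the maximum is attained at a vertex.

The optimum lies where 9s - 10t = -53 and -4s + 3t = -40.
Solving simultaneously gives s = 43, t = 44.

s = 43, t = 44, maximum f = 2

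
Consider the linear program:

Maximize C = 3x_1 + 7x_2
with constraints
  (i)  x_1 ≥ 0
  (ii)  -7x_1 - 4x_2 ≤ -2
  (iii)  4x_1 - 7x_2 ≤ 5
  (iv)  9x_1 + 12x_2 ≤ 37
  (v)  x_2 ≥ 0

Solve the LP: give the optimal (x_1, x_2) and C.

x_1 = 0, x_2 = 37/12, maximum C = 259/12

Vertices and C = 3x_1 + 7x_2:
  (0, 1/2) → C = 7/2
  (0, 37/12) → C = 259/12
  (2/7, 0) → C = 6/7
  (319/111, 103/111) → C = 1678/111
  (5/4, 0) → C = 15/4

At the optimal vertex, x_1 = 0 and 9x_1 + 12x_2 = 37.
Solving simultaneously gives x_1 = 0, x_2 = 37/12.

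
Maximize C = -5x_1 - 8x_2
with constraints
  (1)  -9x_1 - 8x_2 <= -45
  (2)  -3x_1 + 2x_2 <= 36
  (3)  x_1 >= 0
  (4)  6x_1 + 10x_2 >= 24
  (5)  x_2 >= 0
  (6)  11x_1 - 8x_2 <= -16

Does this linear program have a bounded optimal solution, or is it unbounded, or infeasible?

Vertices and C = -5x_1 - 8x_2:
  (0, 45/8) → C = -45
  (29/20, 639/160) → C = -196/5
  (0, 18) → C = -144
The feasible region has finitely many vertices and no improving ray; the maximum is -196/5 at (29/20, 639/160).

bounded optimum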